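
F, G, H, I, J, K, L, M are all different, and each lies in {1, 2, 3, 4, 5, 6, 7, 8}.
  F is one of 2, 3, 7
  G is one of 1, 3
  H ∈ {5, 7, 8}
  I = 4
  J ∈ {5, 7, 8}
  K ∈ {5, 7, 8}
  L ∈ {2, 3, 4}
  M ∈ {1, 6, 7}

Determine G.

I's domain is down to {4}, so I = 4. Remove 4 from L.
Among the 7 still-open variables, 6 fits only M (and all 7 values in {1, 2, 3, 5, 6, 7, 8} must be used), so M = 6.
Among the 6 still-open variables, 1 fits only G (and all 6 values in {1, 2, 3, 5, 7, 8} must be used), so G = 1.

1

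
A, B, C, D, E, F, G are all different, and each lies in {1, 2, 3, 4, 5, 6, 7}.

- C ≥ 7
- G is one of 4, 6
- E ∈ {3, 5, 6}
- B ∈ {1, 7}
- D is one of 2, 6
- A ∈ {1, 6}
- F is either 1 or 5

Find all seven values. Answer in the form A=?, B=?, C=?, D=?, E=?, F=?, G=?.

A=6, B=1, C=7, D=2, E=3, F=5, G=4

C's domain is down to {7}, so C = 7. Strike 7 from B.
B must be 1 (only option left). Remove 1 from A, F.
That leaves F = 5. Eliminate 5 elsewhere: E.
A has just one choice, so A = 6. Remove 6 from D, E, G.
That leaves D = 2.
E's domain is down to {3}, so E = 3.
That leaves G = 4.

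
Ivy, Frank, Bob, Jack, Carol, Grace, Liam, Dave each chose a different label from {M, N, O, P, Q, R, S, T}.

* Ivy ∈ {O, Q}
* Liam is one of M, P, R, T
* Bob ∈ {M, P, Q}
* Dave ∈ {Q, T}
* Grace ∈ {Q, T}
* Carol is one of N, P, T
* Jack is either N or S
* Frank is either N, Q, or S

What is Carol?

P

The 8 variables draw from only 8 values {M, N, O, P, Q, R, S, T}, so each is used; only Ivy can be O, hence Ivy = O.
The 7 still-open variables draw from only 7 values {M, N, P, Q, R, S, T}, so each is used; only Liam can be R, hence Liam = R.
The 6 still-open variables draw from only 6 values {M, N, P, Q, S, T}, so each is used; only Bob can be M, hence Bob = M.
The 5 still-open variables together cover exactly {N, P, Q, S, T} — 5 values for 5 variables — and P appears only in Carol's list, so Carol = P.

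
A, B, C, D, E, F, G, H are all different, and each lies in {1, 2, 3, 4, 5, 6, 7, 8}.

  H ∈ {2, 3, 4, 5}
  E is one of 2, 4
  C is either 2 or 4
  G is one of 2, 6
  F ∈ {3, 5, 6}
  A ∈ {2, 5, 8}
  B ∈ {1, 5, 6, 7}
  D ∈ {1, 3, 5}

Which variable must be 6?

Among the 8 variables, 7 fits only B (and all 8 values in {1, 2, 3, 4, 5, 6, 7, 8} must be used), so B = 7.
The 7 still-open variables together cover exactly {1, 2, 3, 4, 5, 6, 8} — 7 values for 7 variables — and 1 appears only in D's list, so D = 1.
The 6 still-open variables together cover exactly {2, 3, 4, 5, 6, 8} — 6 values for 6 variables — and 8 appears only in A's list, so A = 8.
C and E between them cover only {2, 4} — a naked pair. Remove those values from G, H.
So 6 goes to G.

G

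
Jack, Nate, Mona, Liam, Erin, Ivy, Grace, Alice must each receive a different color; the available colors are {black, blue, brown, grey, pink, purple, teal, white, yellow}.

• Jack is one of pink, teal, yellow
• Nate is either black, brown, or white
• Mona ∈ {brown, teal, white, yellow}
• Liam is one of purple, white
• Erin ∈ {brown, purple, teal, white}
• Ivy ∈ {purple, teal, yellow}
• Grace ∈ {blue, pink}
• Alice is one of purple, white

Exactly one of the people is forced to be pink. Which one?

Jack

The 8 variables together cover exactly {black, blue, brown, pink, purple, teal, white, yellow} — 8 values for 8 variables — and black appears only in Nate's list, so Nate = black.
The 7 still-open variables draw from only 7 values {blue, brown, pink, purple, teal, white, yellow}, so each is used; only Grace can be blue, hence Grace = blue.
The 6 still-open variables draw from only 6 values {brown, pink, purple, teal, white, yellow}, so each is used; only Jack can be pink, hence Jack = pink.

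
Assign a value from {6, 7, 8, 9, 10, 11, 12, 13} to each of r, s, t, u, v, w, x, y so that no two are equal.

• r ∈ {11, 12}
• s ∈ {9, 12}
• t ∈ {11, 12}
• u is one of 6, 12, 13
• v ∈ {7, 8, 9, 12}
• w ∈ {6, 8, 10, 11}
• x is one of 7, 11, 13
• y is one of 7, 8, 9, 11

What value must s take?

9

The 8 variables together cover exactly {6, 7, 8, 9, 10, 11, 12, 13} — 8 values for 8 variables — and 10 appears only in w's list, so w = 10.
The 7 still-open variables draw from only 7 values {6, 7, 8, 9, 11, 12, 13}, so each is used; only u can be 6, hence u = 6.
The 6 still-open variables draw from only 6 values {7, 8, 9, 11, 12, 13}, so each is used; only x can be 13, hence x = 13.
r and t between them cover only {11, 12} — a naked pair. Remove those values from s, v, y.
So s = 9.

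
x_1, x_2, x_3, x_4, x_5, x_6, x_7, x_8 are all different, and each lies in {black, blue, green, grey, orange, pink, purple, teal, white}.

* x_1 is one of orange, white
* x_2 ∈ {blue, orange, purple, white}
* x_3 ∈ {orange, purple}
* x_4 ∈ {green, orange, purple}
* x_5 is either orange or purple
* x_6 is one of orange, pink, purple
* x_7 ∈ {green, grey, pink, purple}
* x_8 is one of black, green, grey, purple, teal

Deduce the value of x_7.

grey

The 2 variables x_3 and x_5 are confined to {orange, purple}, which locks those values in; drop them from x_1, x_2, x_4, x_6, x_7, x_8.
x_1 has just one choice, so x_1 = white. Remove white from x_2.
x_2 has just one choice, so x_2 = blue.
x_4 must be green (only option left). Strike green from x_7, x_8.
x_6's domain is down to {pink}, so x_6 = pink. Strike pink from x_7.
So x_7 = grey.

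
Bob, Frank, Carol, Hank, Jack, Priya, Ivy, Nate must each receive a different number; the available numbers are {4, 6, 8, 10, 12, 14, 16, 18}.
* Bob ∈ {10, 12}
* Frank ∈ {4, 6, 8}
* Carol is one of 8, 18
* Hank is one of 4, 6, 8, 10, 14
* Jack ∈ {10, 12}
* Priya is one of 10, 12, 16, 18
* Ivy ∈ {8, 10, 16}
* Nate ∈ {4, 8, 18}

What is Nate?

The 8 variables together cover exactly {4, 6, 8, 10, 12, 14, 16, 18} — 8 values for 8 variables — and 14 appears only in Hank's list, so Hank = 14.
The 7 still-open variables together cover exactly {4, 6, 8, 10, 12, 16, 18} — 7 values for 7 variables — and 6 appears only in Frank's list, so Frank = 6.
The 6 still-open variables together cover exactly {4, 8, 10, 12, 16, 18} — 6 values for 6 variables — and 4 appears only in Nate's list, so Nate = 4.

4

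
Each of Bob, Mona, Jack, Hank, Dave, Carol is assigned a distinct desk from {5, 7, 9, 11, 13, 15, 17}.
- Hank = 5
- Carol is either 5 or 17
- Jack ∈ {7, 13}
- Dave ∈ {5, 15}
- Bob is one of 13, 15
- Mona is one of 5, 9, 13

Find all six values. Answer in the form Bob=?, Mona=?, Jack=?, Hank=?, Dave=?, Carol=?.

Hank's domain is down to {5}, so Hank = 5. Remove 5 from Mona, Dave, Carol.
Dave's domain is down to {15}, so Dave = 15. Strike 15 from Bob.
Carol's domain is down to {17}, so Carol = 17.
Bob has just one choice, so Bob = 13. So Mona, Jack can't be 13.
Mona's domain is down to {9}, so Mona = 9.
That leaves Jack = 7.

Bob=13, Mona=9, Jack=7, Hank=5, Dave=15, Carol=17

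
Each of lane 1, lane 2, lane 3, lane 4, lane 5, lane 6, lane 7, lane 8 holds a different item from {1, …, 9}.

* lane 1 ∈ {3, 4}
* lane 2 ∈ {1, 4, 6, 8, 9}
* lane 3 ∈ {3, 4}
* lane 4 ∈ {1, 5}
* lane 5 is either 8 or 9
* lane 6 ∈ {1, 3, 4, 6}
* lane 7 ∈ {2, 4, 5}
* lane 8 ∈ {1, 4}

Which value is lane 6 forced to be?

The 8 variables draw from only 8 values {1, 2, 3, 4, 5, 6, 8, 9}, so each is used; only lane 7 can be 2, hence lane 7 = 2.
Among the 7 still-open variables, 5 fits only lane 4 (and all 7 values in {1, 3, 4, 5, 6, 8, 9} must be used), so lane 4 = 5.
The 2 variables lane 1 and lane 3 are confined to {3, 4}, which locks those values in; drop them from lane 2, lane 6, lane 8.
lane 8's domain is down to {1}, so lane 8 = 1. So lane 2, lane 6 can't be 1.
So lane 6 = 6.

6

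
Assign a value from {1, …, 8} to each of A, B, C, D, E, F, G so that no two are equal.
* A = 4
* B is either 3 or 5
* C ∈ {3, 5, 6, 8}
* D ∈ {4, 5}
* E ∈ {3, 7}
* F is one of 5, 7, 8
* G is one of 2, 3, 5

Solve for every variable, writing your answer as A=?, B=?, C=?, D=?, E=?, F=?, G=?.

A's domain is down to {4}, so A = 4. Eliminate 4 elsewhere: D.
D has just one choice, so D = 5. Remove 5 from B, C, F, G.
That leaves B = 3. Remove 3 from C, E, G.
That leaves E = 7. Remove 7 from F.
F must be 8 (only option left). Eliminate 8 elsewhere: C.
G has just one choice, so G = 2.
That leaves C = 6.

A=4, B=3, C=6, D=5, E=7, F=8, G=2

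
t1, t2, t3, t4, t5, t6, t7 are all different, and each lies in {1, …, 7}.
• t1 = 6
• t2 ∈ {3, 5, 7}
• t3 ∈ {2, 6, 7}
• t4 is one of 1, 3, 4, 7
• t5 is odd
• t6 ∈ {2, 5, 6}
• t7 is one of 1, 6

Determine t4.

t1 has just one choice, so t1 = 6. Eliminate 6 elsewhere: t3, t6, t7.
t7's domain is down to {1}, so t7 = 1. Strike 1 from t4, t5.
The 5 still-open variables draw from only 5 values {2, 3, 4, 5, 7}, so each is used; only t4 can be 4, hence t4 = 4.

4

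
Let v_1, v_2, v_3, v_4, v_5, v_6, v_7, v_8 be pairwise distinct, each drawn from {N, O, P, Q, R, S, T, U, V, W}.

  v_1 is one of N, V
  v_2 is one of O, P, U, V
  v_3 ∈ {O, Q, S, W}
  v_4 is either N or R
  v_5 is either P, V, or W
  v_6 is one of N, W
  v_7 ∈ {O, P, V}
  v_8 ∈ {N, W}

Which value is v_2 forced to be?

The 2 variables v_6 and v_8 are confined to {N, W}, which locks those values in; drop them from v_1, v_3, v_4, v_5.
v_1's domain is down to {V}, so v_1 = V. Remove V from v_2, v_5, v_7.
v_4 must be R (only option left).
v_5 has just one choice, so v_5 = P. Eliminate P elsewhere: v_2, v_7.
v_7 has just one choice, so v_7 = O. Remove O from v_2, v_3.
So v_2 = U.

U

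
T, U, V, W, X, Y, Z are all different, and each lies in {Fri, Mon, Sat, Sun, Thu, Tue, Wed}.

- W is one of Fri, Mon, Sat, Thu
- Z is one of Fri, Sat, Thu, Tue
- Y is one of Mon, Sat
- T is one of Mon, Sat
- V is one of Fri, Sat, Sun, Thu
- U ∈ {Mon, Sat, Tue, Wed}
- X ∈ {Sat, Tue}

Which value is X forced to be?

The 7 variables together cover exactly {Fri, Mon, Sat, Sun, Thu, Tue, Wed} — 7 values for 7 variables — and Sun appears only in V's list, so V = Sun.
Among the 6 still-open variables, Wed fits only U (and all 6 values in {Fri, Mon, Sat, Thu, Tue, Wed} must be used), so U = Wed.
T and Y share exactly the 2 values {Mon, Sat}; by pigeonhole those values go to them, so strike Mon, Sat from W, X, Z.
So X = Tue.

Tue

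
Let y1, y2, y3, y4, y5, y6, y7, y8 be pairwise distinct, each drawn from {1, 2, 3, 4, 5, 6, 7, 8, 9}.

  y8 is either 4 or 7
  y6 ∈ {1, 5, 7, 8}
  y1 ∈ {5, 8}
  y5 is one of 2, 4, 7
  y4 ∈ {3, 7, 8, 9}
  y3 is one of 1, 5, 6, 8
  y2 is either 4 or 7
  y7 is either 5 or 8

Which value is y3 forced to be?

6

The 2 variables y1 and y7 are confined to {5, 8}, which locks those values in; drop them from y3, y4, y6.
The 2 variables y2 and y8 are confined to {4, 7}, which locks those values in; drop them from y4, y5, y6.
That leaves y5 = 2.
That leaves y6 = 1. So y3 can't be 1.
So y3 = 6.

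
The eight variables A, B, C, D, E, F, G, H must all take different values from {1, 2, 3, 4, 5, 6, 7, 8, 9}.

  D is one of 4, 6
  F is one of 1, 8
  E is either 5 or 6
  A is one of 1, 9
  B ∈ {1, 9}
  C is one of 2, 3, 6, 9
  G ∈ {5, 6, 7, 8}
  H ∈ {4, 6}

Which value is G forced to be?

A and B share exactly the 2 values {1, 9}; by pigeonhole those values go to them, so strike 1, 9 from C, F.
F's domain is down to {8}, so F = 8. Eliminate 8 elsewhere: G.
D and H between them cover only {4, 6} — a naked pair. Remove those values from C, E, G.
That leaves E = 5. So G can't be 5.
So G = 7.

7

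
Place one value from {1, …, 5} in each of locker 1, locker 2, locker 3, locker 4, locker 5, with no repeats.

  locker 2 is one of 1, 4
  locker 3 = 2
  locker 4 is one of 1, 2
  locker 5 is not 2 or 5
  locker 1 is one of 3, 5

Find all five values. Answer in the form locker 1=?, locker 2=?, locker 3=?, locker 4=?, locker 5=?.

locker 3's domain is down to {2}, so locker 3 = 2. So locker 4 can't be 2.
That leaves locker 4 = 1. So locker 2, locker 5 can't be 1.
That leaves locker 2 = 4. Eliminate 4 elsewhere: locker 5.
That leaves locker 5 = 3. Remove 3 from locker 1.
That leaves locker 1 = 5.

locker 1=5, locker 2=4, locker 3=2, locker 4=1, locker 5=3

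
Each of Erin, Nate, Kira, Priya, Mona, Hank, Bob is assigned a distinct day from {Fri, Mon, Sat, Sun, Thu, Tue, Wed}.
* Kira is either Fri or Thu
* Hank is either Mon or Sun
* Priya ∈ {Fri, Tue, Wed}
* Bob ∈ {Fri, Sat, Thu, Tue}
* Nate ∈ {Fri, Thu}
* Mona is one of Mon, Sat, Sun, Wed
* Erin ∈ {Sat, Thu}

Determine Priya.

The 2 variables Nate and Kira are confined to {Fri, Thu}, which locks those values in; drop them from Erin, Priya, Bob.
Erin must be Sat (only option left). Strike Sat from Mona, Bob.
That leaves Bob = Tue. Remove Tue from Priya.
So Priya = Wed.

Wed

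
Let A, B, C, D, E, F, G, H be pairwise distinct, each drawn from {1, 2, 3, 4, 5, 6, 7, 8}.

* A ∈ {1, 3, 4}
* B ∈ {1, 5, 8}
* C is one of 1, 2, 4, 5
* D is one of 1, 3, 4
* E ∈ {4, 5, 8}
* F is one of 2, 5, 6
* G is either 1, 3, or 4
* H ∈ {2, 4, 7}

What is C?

The 8 variables together cover exactly {1, 2, 3, 4, 5, 6, 7, 8} — 8 values for 8 variables — and 6 appears only in F's list, so F = 6.
Among the 7 still-open variables, 7 fits only H (and all 7 values in {1, 2, 3, 4, 5, 7, 8} must be used), so H = 7.
Among the 6 still-open variables, 2 fits only C (and all 6 values in {1, 2, 3, 4, 5, 8} must be used), so C = 2.

2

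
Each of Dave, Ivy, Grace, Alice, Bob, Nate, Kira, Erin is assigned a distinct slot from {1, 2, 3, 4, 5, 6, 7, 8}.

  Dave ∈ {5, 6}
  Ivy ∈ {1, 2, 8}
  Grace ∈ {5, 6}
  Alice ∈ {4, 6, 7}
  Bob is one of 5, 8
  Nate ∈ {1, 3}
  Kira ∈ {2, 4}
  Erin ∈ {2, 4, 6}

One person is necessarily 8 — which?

Bob

The 8 variables together cover exactly {1, 2, 3, 4, 5, 6, 7, 8} — 8 values for 8 variables — and 3 appears only in Nate's list, so Nate = 3.
The 7 still-open variables together cover exactly {1, 2, 4, 5, 6, 7, 8} — 7 values for 7 variables — and 1 appears only in Ivy's list, so Ivy = 1.
The 6 still-open variables draw from only 6 values {2, 4, 5, 6, 7, 8}, so each is used; only Alice can be 7, hence Alice = 7.
The 5 still-open variables draw from only 5 values {2, 4, 5, 6, 8}, so each is used; only Bob can be 8, hence Bob = 8.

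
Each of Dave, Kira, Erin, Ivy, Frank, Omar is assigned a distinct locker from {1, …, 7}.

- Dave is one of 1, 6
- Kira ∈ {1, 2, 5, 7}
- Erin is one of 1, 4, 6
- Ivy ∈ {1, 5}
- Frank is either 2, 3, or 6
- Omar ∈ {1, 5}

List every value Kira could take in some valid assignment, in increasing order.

The 2 variables Ivy and Omar are confined to {1, 5}, which locks those values in; drop them from Dave, Kira, Erin.
That leaves Dave = 6. So Erin, Frank can't be 6.
Erin's domain is down to {4}, so Erin = 4.
No further eliminations apply; Kira can still be any of 2, 7.

2, 7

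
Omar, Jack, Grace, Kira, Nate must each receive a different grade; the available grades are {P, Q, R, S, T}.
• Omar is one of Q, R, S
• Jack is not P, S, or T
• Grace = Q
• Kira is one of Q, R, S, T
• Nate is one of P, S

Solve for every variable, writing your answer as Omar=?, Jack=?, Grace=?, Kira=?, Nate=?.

Omar=S, Jack=R, Grace=Q, Kira=T, Nate=P

Grace's domain is down to {Q}, so Grace = Q. So Omar, Jack, Kira can't be Q.
Jack must be R (only option left). Eliminate R elsewhere: Omar, Kira.
Omar has just one choice, so Omar = S. Strike S from Kira, Nate.
Kira has just one choice, so Kira = T.
Nate's domain is down to {P}, so Nate = P.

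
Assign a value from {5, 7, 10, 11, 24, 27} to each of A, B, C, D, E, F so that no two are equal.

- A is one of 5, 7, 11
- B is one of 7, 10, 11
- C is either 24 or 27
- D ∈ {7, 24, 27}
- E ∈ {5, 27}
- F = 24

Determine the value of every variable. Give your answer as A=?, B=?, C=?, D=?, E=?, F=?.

A=11, B=10, C=27, D=7, E=5, F=24

F's domain is down to {24}, so F = 24. Eliminate 24 elsewhere: C, D.
C's domain is down to {27}, so C = 27. So D, E can't be 27.
That leaves D = 7. So A, B can't be 7.
E has just one choice, so E = 5. Eliminate 5 elsewhere: A.
A's domain is down to {11}, so A = 11. Eliminate 11 elsewhere: B.
B's domain is down to {10}, so B = 10.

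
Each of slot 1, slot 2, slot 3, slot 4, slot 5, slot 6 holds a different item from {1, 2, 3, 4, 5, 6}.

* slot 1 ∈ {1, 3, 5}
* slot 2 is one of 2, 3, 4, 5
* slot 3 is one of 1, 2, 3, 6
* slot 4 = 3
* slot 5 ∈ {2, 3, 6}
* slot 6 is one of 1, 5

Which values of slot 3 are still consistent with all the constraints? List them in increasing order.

slot 4's domain is down to {3}, so slot 4 = 3. Eliminate 3 elsewhere: slot 1, slot 2, slot 3, slot 5.
The 5 still-open variables together cover exactly {1, 2, 4, 5, 6} — 5 values for 5 variables — and 4 appears only in slot 2's list, so slot 2 = 4.
slot 1 and slot 6 between them cover only {1, 5} — a naked pair. Remove those values from slot 3.
No further eliminations apply; slot 3 can still be any of 2, 6.

2, 6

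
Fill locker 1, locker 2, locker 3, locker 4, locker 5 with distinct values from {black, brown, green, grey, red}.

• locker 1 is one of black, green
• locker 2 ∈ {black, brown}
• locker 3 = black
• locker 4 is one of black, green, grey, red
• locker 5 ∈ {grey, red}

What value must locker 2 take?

locker 3 has just one choice, so locker 3 = black. Eliminate black elsewhere: locker 1, locker 2, locker 4.
So locker 2 = brown.

brown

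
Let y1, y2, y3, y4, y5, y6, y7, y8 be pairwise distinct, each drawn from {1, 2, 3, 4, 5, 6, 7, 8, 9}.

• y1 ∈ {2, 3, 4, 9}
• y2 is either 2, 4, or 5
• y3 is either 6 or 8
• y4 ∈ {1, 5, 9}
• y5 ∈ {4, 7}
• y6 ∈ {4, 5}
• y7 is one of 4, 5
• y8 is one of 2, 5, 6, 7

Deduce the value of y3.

The 2 variables y6 and y7 are confined to {4, 5}, which locks those values in; drop them from y1, y2, y4, y5, y8.
y2's domain is down to {2}, so y2 = 2. So y1, y8 can't be 2.
That leaves y5 = 7. Remove 7 from y8.
y8's domain is down to {6}, so y8 = 6. Remove 6 from y3.
So y3 = 8.

8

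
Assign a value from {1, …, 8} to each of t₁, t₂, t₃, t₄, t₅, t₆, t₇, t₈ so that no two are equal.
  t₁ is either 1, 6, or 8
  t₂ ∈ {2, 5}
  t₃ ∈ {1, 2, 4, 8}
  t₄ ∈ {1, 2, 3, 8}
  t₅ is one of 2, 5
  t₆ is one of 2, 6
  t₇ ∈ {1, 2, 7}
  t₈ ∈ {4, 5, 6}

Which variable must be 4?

The 8 variables together cover exactly {1, 2, 3, 4, 5, 6, 7, 8} — 8 values for 8 variables — and 3 appears only in t₄'s list, so t₄ = 3.
The 7 still-open variables draw from only 7 values {1, 2, 4, 5, 6, 7, 8}, so each is used; only t₇ can be 7, hence t₇ = 7.
t₂ and t₅ between them cover only {2, 5} — a naked pair. Remove those values from t₃, t₆, t₈.
That leaves t₆ = 6. Strike 6 from t₁, t₈.
So 4 goes to t₈.

t₈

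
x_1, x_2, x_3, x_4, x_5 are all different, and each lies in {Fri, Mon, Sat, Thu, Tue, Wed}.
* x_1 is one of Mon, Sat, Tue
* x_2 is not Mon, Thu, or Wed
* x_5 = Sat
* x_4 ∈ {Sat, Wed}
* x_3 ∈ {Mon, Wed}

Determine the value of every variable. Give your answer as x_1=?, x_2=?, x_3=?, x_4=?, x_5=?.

x_5's domain is down to {Sat}, so x_5 = Sat. Remove Sat from x_1, x_2, x_4.
x_4 has just one choice, so x_4 = Wed. Eliminate Wed elsewhere: x_3.
x_3 has just one choice, so x_3 = Mon. Strike Mon from x_1.
That leaves x_1 = Tue. Remove Tue from x_2.
x_2 has just one choice, so x_2 = Fri.

x_1=Tue, x_2=Fri, x_3=Mon, x_4=Wed, x_5=Sat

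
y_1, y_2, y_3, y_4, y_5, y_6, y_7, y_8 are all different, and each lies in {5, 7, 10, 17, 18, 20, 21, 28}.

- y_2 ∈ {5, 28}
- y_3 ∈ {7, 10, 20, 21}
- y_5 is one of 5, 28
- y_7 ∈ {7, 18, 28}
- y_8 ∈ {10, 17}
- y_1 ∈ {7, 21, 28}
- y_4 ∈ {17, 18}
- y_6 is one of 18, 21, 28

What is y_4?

17

The 8 variables draw from only 8 values {5, 7, 10, 17, 18, 20, 21, 28}, so each is used; only y_3 can be 20, hence y_3 = 20.
Among the 7 still-open variables, 10 fits only y_8 (and all 7 values in {5, 7, 10, 17, 18, 21, 28} must be used), so y_8 = 10.
The 6 still-open variables together cover exactly {5, 7, 17, 18, 21, 28} — 6 values for 6 variables — and 17 appears only in y_4's list, so y_4 = 17.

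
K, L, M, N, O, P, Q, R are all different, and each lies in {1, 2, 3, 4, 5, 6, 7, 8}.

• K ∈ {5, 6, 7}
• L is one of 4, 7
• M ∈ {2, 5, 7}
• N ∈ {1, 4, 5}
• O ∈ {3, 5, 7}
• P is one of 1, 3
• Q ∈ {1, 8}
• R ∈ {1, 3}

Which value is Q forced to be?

8

The 8 variables together cover exactly {1, 2, 3, 4, 5, 6, 7, 8} — 8 values for 8 variables — and 2 appears only in M's list, so M = 2.
Among the 7 still-open variables, 6 fits only K (and all 7 values in {1, 3, 4, 5, 6, 7, 8} must be used), so K = 6.
The 6 still-open variables together cover exactly {1, 3, 4, 5, 7, 8} — 6 values for 6 variables — and 8 appears only in Q's list, so Q = 8.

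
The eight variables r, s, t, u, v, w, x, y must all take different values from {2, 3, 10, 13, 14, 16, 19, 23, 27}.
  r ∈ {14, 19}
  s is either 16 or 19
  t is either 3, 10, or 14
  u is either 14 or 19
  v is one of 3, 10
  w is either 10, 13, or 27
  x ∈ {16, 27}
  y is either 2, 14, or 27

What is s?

The 8 variables together cover exactly {2, 3, 10, 13, 14, 16, 19, 27} — 8 values for 8 variables — and 2 appears only in y's list, so y = 2.
Among the 7 still-open variables, 13 fits only w (and all 7 values in {3, 10, 13, 14, 16, 19, 27} must be used), so w = 13.
Among the 6 still-open variables, 27 fits only x (and all 6 values in {3, 10, 14, 16, 19, 27} must be used), so x = 27.
The 5 still-open variables draw from only 5 values {3, 10, 14, 16, 19}, so each is used; only s can be 16, hence s = 16.

16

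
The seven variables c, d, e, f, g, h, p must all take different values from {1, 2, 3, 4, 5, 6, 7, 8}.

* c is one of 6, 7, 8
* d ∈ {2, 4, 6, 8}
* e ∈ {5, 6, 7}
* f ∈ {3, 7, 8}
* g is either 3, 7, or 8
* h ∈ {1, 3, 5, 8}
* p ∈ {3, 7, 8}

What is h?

The 3 variables f, g, p are confined to {3, 7, 8}, which locks those values in; drop them from c, d, e, h.
That leaves c = 6. Remove 6 from d, e.
That leaves e = 5. Eliminate 5 elsewhere: h.
So h = 1.

1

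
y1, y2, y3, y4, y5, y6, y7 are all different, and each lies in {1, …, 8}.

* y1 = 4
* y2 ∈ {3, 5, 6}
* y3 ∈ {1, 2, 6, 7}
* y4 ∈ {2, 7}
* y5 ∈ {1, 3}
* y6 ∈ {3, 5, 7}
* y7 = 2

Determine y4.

7

y1 has just one choice, so y1 = 4.
y7 must be 2 (only option left). So y3, y4 can't be 2.
So y4 = 7.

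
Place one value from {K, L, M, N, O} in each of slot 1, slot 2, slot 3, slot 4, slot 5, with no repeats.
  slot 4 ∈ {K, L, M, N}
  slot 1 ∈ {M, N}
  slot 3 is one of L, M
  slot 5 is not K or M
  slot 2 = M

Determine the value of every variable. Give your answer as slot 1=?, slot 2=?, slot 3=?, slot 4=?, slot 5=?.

slot 2 must be M (only option left). Remove M from slot 1, slot 3, slot 4.
That leaves slot 3 = L. Strike L from slot 4, slot 5.
slot 1's domain is down to {N}, so slot 1 = N. Eliminate N elsewhere: slot 4, slot 5.
slot 4 must be K (only option left).
slot 5's domain is down to {O}, so slot 5 = O.

slot 1=N, slot 2=M, slot 3=L, slot 4=K, slot 5=O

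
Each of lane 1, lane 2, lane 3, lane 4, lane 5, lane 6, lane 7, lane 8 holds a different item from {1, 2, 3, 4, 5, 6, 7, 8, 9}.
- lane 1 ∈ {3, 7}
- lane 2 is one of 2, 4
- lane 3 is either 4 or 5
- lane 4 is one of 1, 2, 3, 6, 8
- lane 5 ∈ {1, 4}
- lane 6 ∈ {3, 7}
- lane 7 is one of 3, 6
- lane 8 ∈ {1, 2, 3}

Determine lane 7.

The 8 variables draw from only 8 values {1, 2, 3, 4, 5, 6, 7, 8}, so each is used; only lane 3 can be 5, hence lane 3 = 5.
Among the 7 still-open variables, 8 fits only lane 4 (and all 7 values in {1, 2, 3, 4, 6, 7, 8} must be used), so lane 4 = 8.
Among the 6 still-open variables, 6 fits only lane 7 (and all 6 values in {1, 2, 3, 4, 6, 7} must be used), so lane 7 = 6.

6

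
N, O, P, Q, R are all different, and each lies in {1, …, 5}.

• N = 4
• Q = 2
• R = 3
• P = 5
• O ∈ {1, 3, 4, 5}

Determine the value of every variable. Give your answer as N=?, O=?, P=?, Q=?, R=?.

N has just one choice, so N = 4. So O can't be 4.
P must be 5 (only option left). Eliminate 5 elsewhere: O.
Q's domain is down to {2}, so Q = 2.
R must be 3 (only option left). Remove 3 from O.
O must be 1 (only option left).

N=4, O=1, P=5, Q=2, R=3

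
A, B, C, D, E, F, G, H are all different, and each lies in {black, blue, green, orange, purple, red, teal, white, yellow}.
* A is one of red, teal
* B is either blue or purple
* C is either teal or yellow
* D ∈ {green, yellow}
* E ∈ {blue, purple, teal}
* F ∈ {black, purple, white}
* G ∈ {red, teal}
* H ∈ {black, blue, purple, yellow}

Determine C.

The 8 variables draw from only 8 values {black, blue, green, purple, red, teal, white, yellow}, so each is used; only D can be green, hence D = green.
Among the 7 still-open variables, white fits only F (and all 7 values in {black, blue, purple, red, teal, white, yellow} must be used), so F = white.
Among the 6 still-open variables, black fits only H (and all 6 values in {black, blue, purple, red, teal, yellow} must be used), so H = black.
Among the 5 still-open variables, yellow fits only C (and all 5 values in {blue, purple, red, teal, yellow} must be used), so C = yellow.

yellow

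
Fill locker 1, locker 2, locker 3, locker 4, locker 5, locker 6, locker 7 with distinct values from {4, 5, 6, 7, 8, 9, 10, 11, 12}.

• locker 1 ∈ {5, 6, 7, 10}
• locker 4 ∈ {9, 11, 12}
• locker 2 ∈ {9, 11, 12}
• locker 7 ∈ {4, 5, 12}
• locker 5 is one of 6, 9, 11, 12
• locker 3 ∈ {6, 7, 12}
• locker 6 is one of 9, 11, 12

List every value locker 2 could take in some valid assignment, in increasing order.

9, 11, 12

locker 2, locker 4, locker 6 between them cover only {9, 11, 12} — a naked triple. Remove those values from locker 3, locker 5, locker 7.
That leaves locker 5 = 6. So locker 1, locker 3 can't be 6.
locker 3 must be 7 (only option left). Eliminate 7 elsewhere: locker 1.
No further eliminations apply; locker 2 can still be any of 9, 11, 12.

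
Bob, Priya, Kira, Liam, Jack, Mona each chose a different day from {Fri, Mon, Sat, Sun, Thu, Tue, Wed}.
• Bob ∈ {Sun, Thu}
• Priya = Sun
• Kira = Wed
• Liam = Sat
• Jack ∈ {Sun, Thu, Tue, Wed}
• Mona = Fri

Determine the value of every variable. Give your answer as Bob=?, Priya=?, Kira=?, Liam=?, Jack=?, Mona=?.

Bob=Thu, Priya=Sun, Kira=Wed, Liam=Sat, Jack=Tue, Mona=Fri

Priya has just one choice, so Priya = Sun. So Bob, Jack can't be Sun.
Kira's domain is down to {Wed}, so Kira = Wed. So Jack can't be Wed.
Liam has just one choice, so Liam = Sat.
Mona has just one choice, so Mona = Fri.
Bob's domain is down to {Thu}, so Bob = Thu. Remove Thu from Jack.
Jack has just one choice, so Jack = Tue.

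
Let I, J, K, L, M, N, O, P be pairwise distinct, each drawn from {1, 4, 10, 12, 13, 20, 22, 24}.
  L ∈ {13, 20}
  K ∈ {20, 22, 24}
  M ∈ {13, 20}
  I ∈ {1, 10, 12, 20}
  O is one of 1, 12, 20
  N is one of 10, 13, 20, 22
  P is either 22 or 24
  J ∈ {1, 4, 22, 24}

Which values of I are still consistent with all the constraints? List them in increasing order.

1, 12

Among the 8 variables, 4 fits only J (and all 8 values in {1, 4, 10, 12, 13, 20, 22, 24} must be used), so J = 4.
L and M share exactly the 2 values {13, 20}; by pigeonhole those values go to them, so strike 13, 20 from I, K, N, O.
K and P between them cover only {22, 24} — a naked pair. Remove those values from N.
That leaves N = 10. Remove 10 from I.
No further eliminations apply; I can still be any of 1, 12.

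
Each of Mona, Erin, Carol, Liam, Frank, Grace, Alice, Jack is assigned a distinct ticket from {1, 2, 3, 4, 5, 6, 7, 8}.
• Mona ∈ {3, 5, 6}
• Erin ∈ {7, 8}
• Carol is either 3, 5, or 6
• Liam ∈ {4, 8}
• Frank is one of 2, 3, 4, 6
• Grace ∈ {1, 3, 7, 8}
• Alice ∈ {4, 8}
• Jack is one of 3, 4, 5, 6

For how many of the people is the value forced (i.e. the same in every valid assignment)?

Among the 8 variables, 1 fits only Grace (and all 8 values in {1, 2, 3, 4, 5, 6, 7, 8} must be used), so Grace = 1.
The 7 still-open variables draw from only 7 values {2, 3, 4, 5, 6, 7, 8}, so each is used; only Frank can be 2, hence Frank = 2.
The 6 still-open variables together cover exactly {3, 4, 5, 6, 7, 8} — 6 values for 6 variables — and 7 appears only in Erin's list, so Erin = 7.
Liam and Alice between them cover only {4, 8} — a naked pair. Remove those values from Jack.
Determined: Erin=7, Frank=2, Grace=1. The other people each still have more than one consistent value. That makes 3.

3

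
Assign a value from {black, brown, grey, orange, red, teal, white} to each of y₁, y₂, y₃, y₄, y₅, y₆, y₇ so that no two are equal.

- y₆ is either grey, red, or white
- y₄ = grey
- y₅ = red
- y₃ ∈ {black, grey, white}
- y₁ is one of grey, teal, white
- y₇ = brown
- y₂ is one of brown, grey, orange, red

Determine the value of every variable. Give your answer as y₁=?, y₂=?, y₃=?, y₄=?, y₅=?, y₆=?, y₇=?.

y₁=teal, y₂=orange, y₃=black, y₄=grey, y₅=red, y₆=white, y₇=brown

y₄ must be grey (only option left). Strike grey from y₁, y₂, y₃, y₆.
That leaves y₅ = red. Strike red from y₂, y₆.
y₆ must be white (only option left). Remove white from y₁, y₃.
y₇ has just one choice, so y₇ = brown. Eliminate brown elsewhere: y₂.
That leaves y₁ = teal.
That leaves y₂ = orange.
That leaves y₃ = black.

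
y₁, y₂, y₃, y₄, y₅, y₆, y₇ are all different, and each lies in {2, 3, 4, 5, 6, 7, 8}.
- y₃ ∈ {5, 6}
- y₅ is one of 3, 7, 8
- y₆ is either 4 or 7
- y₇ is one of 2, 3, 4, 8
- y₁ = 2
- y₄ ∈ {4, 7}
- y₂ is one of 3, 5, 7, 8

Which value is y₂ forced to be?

5

y₁ has just one choice, so y₁ = 2. Remove 2 from y₇.
Among the 6 still-open variables, 6 fits only y₃ (and all 6 values in {3, 4, 5, 6, 7, 8} must be used), so y₃ = 6.
The 5 still-open variables together cover exactly {3, 4, 5, 7, 8} — 5 values for 5 variables — and 5 appears only in y₂'s list, so y₂ = 5.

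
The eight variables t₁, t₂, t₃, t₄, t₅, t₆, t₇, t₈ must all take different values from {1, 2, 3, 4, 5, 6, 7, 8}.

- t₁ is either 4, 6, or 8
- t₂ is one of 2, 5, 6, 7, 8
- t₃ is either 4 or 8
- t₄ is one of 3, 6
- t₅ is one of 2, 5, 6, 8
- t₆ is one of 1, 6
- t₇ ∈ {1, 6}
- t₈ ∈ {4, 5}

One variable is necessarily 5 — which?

Among the 8 variables, 3 fits only t₄ (and all 8 values in {1, 2, 3, 4, 5, 6, 7, 8} must be used), so t₄ = 3.
The 7 still-open variables together cover exactly {1, 2, 4, 5, 6, 7, 8} — 7 values for 7 variables — and 7 appears only in t₂'s list, so t₂ = 7.
The 6 still-open variables draw from only 6 values {1, 2, 4, 5, 6, 8}, so each is used; only t₅ can be 2, hence t₅ = 2.
The 5 still-open variables together cover exactly {1, 4, 5, 6, 8} — 5 values for 5 variables — and 5 appears only in t₈'s list, so t₈ = 5.

t₈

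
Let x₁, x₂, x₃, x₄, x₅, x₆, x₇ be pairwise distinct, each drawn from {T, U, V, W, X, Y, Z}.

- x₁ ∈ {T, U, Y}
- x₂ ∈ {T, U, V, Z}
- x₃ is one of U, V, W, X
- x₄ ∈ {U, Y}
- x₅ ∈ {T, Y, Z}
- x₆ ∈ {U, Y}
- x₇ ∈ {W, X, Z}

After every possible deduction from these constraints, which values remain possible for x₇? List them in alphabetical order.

W, X

x₄ and x₆ share exactly the 2 values {U, Y}; by pigeonhole those values go to them, so strike U, Y from x₁, x₂, x₃, x₅.
x₁'s domain is down to {T}, so x₁ = T. Strike T from x₂, x₅.
That leaves x₅ = Z. Remove Z from x₂, x₇.
x₂'s domain is down to {V}, so x₂ = V. Remove V from x₃.
No further eliminations apply; x₇ can still be any of W, X.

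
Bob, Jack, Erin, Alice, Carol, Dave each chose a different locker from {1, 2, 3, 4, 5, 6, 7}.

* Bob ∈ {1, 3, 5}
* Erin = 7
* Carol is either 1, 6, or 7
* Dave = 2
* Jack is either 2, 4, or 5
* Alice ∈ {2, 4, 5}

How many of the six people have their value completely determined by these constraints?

Erin has just one choice, so Erin = 7. Strike 7 from Carol.
That leaves Dave = 2. So Jack, Alice can't be 2.
Jack and Alice between them cover only {4, 5} — a naked pair. Remove those values from Bob.
Determined: Erin=7, Dave=2. The other people each still have more than one consistent value. That makes 2.

2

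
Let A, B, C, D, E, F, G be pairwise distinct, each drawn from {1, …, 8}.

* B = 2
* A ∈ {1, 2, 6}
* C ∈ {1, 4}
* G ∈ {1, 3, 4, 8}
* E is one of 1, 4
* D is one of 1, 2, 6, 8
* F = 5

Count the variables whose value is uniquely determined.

5

B must be 2 (only option left). Strike 2 from A, D.
That leaves F = 5.
The 5 still-open variables draw from only 5 values {1, 3, 4, 6, 8}, so each is used; only G can be 3, hence G = 3.
The 4 still-open variables together cover exactly {1, 4, 6, 8} — 4 values for 4 variables — and 8 appears only in D's list, so D = 8.
The 3 still-open variables together cover exactly {1, 4, 6} — 3 values for 3 variables — and 6 appears only in A's list, so A = 6.
Determined: A=6, B=2, D=8, F=5, G=3. The other variables each still have more than one consistent value. That makes 5.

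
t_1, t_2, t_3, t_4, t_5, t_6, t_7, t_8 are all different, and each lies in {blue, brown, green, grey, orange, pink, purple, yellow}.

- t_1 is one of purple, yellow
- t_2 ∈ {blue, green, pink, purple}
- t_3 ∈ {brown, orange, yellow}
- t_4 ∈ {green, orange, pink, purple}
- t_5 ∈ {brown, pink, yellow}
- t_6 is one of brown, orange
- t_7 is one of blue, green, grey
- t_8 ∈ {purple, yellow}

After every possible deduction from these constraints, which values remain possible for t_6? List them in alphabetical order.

brown, orange

The 8 variables draw from only 8 values {blue, brown, green, grey, orange, pink, purple, yellow}, so each is used; only t_7 can be grey, hence t_7 = grey.
The 7 still-open variables together cover exactly {blue, brown, green, orange, pink, purple, yellow} — 7 values for 7 variables — and blue appears only in t_2's list, so t_2 = blue.
The 6 still-open variables together cover exactly {brown, green, orange, pink, purple, yellow} — 6 values for 6 variables — and green appears only in t_4's list, so t_4 = green.
The 5 still-open variables together cover exactly {brown, orange, pink, purple, yellow} — 5 values for 5 variables — and pink appears only in t_5's list, so t_5 = pink.
t_1 and t_8 between them cover only {purple, yellow} — a naked pair. Remove those values from t_3.
No further eliminations apply; t_6 can still be any of brown, orange.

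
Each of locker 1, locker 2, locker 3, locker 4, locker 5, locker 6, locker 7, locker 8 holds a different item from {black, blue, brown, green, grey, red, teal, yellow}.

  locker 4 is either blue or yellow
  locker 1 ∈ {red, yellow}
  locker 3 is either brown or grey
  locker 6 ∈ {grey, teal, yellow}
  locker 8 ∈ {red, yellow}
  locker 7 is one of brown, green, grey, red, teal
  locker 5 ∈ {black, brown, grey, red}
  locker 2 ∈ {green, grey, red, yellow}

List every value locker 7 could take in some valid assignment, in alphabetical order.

brown, green, grey, teal

Among the 8 variables, black fits only locker 5 (and all 8 values in {black, blue, brown, green, grey, red, teal, yellow} must be used), so locker 5 = black.
The 7 still-open variables draw from only 7 values {blue, brown, green, grey, red, teal, yellow}, so each is used; only locker 4 can be blue, hence locker 4 = blue.
locker 1 and locker 8 between them cover only {red, yellow} — a naked pair. Remove those values from locker 2, locker 6, locker 7.
No further eliminations apply; locker 7 can still be any of brown, green, grey, teal.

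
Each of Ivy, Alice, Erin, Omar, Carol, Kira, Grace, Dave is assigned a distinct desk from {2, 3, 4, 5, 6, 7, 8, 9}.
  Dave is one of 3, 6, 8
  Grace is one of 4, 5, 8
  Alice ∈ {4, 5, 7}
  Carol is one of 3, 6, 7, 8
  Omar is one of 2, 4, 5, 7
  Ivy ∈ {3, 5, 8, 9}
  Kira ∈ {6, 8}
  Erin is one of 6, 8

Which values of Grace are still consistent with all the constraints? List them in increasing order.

The 8 variables together cover exactly {2, 3, 4, 5, 6, 7, 8, 9} — 8 values for 8 variables — and 2 appears only in Omar's list, so Omar = 2.
Among the 7 still-open variables, 9 fits only Ivy (and all 7 values in {3, 4, 5, 6, 7, 8, 9} must be used), so Ivy = 9.
The 2 variables Erin and Kira are confined to {6, 8}, which locks those values in; drop them from Carol, Grace, Dave.
Dave must be 3 (only option left). So Carol can't be 3.
That leaves Carol = 7. Eliminate 7 elsewhere: Alice.
No further eliminations apply; Grace can still be any of 4, 5.

4, 5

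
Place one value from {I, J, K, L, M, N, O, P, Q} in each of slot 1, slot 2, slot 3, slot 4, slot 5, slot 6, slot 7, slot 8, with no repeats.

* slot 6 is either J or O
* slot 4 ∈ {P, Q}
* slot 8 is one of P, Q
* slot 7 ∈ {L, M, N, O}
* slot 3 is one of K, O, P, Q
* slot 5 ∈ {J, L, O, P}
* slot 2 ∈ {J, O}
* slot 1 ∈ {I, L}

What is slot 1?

slot 2 and slot 6 between them cover only {J, O} — a naked pair. Remove those values from slot 3, slot 5, slot 7.
slot 4 and slot 8 between them cover only {P, Q} — a naked pair. Remove those values from slot 3, slot 5.
slot 3 must be K (only option left).
That leaves slot 5 = L. Strike L from slot 1, slot 7.
So slot 1 = I.

I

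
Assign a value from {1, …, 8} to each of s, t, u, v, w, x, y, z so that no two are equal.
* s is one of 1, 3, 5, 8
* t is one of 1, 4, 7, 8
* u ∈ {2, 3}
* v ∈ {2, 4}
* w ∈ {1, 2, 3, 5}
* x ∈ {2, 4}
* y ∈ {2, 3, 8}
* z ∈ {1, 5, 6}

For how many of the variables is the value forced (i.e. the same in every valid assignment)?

Among the 8 variables, 6 fits only z (and all 8 values in {1, 2, 3, 4, 5, 6, 7, 8} must be used), so z = 6.
The 7 still-open variables together cover exactly {1, 2, 3, 4, 5, 7, 8} — 7 values for 7 variables — and 7 appears only in t's list, so t = 7.
v and x share exactly the 2 values {2, 4}; by pigeonhole those values go to them, so strike 2, 4 from u, w, y.
u must be 3 (only option left). Eliminate 3 elsewhere: s, w, y.
y's domain is down to {8}, so y = 8. Remove 8 from s.
Determined: t=7, u=3, y=8, z=6. The other variables each still have more than one consistent value. That makes 4.

4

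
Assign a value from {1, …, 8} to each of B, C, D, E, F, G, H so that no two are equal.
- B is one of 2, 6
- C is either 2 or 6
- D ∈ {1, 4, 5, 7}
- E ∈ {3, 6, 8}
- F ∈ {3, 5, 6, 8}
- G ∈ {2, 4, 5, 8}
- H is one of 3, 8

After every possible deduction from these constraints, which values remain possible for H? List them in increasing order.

3, 8

B and C between them cover only {2, 6} — a naked pair. Remove those values from E, F, G.
E and H between them cover only {3, 8} — a naked pair. Remove those values from F, G.
F must be 5 (only option left). Eliminate 5 elsewhere: D, G.
That leaves G = 4. Remove 4 from D.
No further eliminations apply; H can still be any of 3, 8.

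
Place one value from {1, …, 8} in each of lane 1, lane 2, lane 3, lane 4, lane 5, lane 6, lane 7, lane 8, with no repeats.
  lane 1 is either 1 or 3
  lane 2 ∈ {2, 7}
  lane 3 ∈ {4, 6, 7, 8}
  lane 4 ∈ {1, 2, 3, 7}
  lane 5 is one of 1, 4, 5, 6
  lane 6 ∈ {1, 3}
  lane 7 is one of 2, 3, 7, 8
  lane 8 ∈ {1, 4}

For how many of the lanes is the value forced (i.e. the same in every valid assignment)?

4

The 8 variables together cover exactly {1, 2, 3, 4, 5, 6, 7, 8} — 8 values for 8 variables — and 5 appears only in lane 5's list, so lane 5 = 5.
The 7 still-open variables draw from only 7 values {1, 2, 3, 4, 6, 7, 8}, so each is used; only lane 3 can be 6, hence lane 3 = 6.
The 6 still-open variables draw from only 6 values {1, 2, 3, 4, 7, 8}, so each is used; only lane 8 can be 4, hence lane 8 = 4.
Among the 5 still-open variables, 8 fits only lane 7 (and all 5 values in {1, 2, 3, 7, 8} must be used), so lane 7 = 8.
The 2 variables lane 1 and lane 6 are confined to {1, 3}, which locks those values in; drop them from lane 4.
Determined: lane 3=6, lane 5=5, lane 7=8, lane 8=4. The other lanes each still have more than one consistent value. That makes 4.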